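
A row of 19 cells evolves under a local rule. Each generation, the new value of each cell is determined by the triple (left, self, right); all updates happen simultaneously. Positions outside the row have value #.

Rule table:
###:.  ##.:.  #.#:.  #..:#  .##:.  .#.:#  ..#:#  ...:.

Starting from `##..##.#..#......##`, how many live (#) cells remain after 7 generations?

7

generation 1: ..##...#####....#..
generation 2: ##..#.#.....#..####
generation 3: ..###.##...####....
generation 4: ##......#.#....#..#
generation 5: ..#....##.##..####.
generation 6: ####..#.....##.....
generation 7: ....####...#..#...#
count of #: 7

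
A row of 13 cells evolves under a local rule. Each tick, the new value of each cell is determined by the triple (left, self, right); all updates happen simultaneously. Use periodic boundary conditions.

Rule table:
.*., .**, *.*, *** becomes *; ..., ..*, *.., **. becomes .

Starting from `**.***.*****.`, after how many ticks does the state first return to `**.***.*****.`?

tick 1: *.***.*****.*
tick 2: .***.*****.**
tick 3: ***.*****.**.
tick 4: **.*****.**.*
tick 5: *.*****.**.**
tick 6: .*****.**.***
tick 7: *****.**.***.
tick 8: ****.**.***.*
tick 9: ***.**.***.**
tick 10: **.**.***.***
tick 11: *.**.***.****
tick 12: .**.***.*****
tick 13: **.***.*****.

13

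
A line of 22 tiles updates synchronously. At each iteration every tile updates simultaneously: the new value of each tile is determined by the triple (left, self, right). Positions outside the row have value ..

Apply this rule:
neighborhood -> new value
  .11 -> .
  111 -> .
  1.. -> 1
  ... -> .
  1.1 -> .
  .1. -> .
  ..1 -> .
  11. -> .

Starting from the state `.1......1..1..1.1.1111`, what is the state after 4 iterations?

..1......1..1.........
...1......1..1........
....1......1..1.......
.....1......1..1......

.....1......1..1......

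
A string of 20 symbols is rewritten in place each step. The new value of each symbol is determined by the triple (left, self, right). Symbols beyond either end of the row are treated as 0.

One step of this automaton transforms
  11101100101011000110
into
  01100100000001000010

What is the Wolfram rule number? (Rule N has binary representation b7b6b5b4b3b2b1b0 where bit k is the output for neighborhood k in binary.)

192

position 1: 111 → 1  (bit 7 = 1)
position 2: 110 → 1  (bit 6 = 1)
position 3: 101 → 0  (bit 5 = 0)
position 6: 100 → 0  (bit 4 = 0)
position 0: 011 → 0  (bit 3 = 0)
position 8: 010 → 0  (bit 2 = 0)
position 7: 001 → 0  (bit 1 = 0)
position 15: 000 → 0  (bit 0 = 0)
bits b7..b0 = 11000000 = 192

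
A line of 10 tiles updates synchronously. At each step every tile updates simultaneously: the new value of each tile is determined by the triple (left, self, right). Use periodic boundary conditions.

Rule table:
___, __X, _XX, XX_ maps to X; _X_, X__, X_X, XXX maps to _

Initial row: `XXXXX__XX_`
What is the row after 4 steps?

X__X___XXX

X___X_XXX_
__XX__X_X_
XXXX_X____
X__X___XXX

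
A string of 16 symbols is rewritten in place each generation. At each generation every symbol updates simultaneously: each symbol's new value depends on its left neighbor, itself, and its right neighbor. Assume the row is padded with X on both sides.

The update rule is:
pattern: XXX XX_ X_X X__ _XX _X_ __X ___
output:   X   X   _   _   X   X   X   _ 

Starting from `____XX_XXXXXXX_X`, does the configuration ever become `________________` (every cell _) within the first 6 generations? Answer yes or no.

no

___XXX_XXXXXXX_X
__XXXX_XXXXXXX_X
_XXXXX_XXXXXXX_X
_XXXXX_XXXXXXX_X  (fixed point — unchanged through generation 6)
generation 6 is _XXXXX_XXXXXXX_X, still not uniform _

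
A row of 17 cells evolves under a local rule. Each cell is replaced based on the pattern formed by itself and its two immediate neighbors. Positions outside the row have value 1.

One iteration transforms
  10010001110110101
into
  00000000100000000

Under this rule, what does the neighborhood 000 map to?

At position 5 the neighborhood is 000; the next row has 0 there.

0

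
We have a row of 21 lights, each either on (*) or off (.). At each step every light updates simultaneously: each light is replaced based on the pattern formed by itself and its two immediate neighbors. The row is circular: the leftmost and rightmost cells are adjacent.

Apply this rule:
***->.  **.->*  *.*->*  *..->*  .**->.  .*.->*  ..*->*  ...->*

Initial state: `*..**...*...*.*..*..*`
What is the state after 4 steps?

.**...............**.

step 1: ***.****************.
step 2: ..**...............**
step 3: **.****************.*
step 4: .**...............**.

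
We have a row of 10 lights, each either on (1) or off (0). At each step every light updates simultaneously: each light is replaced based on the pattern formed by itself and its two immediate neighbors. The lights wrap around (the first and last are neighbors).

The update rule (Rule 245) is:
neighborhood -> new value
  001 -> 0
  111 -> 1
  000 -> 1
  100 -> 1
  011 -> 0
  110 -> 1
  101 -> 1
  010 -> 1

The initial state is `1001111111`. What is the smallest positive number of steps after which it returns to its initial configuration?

step 1: 1100111111
step 2: 1110011111
step 3: 1111001111
step 4: 1111100111
step 5: 1111110011
step 6: 1111111001
step 7: 1111111100
step 8: 0111111110
step 9: 0011111111
step 10: 1001111111

10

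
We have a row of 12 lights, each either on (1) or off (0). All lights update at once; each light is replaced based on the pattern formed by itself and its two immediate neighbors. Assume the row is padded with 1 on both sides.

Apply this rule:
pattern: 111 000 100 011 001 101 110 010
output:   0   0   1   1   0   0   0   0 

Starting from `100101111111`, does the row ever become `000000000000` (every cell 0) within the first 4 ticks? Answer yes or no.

no

010001000000
001000100000
100100010000
010010001000
tick 4 is 010010001000, still not uniform 0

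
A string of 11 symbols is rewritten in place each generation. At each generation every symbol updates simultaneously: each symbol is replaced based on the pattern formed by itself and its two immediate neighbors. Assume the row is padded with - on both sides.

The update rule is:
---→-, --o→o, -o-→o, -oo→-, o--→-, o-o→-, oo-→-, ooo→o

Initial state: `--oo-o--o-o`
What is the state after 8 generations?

----o------

generation 1: -o---o-oo-o
generation 2: oo--oo----o
generation 3: ---o-----oo
generation 4: --oo----o--
generation 5: -o-----oo--
generation 6: oo----o----
generation 7: -----oo----
generation 8: ----o------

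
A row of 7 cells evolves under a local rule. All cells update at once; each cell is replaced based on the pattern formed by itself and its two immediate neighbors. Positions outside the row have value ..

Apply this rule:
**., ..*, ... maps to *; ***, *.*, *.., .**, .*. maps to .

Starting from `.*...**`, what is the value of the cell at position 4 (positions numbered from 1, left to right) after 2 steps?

.

*..**.*
..*.*..
position 4 holds .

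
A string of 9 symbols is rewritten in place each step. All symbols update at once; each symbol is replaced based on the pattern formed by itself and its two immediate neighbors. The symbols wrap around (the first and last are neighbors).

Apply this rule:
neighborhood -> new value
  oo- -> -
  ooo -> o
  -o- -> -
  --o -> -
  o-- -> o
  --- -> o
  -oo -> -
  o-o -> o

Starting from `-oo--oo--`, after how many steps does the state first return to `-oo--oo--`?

18

---o---oo
oo--oo---
--o---oo-
o--oo---o
-o---oo--
--oo---oo
o---oo---
-oo---oo-
---oo---o
oo---oo--
--oo---o-
o---oo--o
-oo---o--
---oo--oo
oo---o---
--oo--oo-
o---o---o
-oo--oo--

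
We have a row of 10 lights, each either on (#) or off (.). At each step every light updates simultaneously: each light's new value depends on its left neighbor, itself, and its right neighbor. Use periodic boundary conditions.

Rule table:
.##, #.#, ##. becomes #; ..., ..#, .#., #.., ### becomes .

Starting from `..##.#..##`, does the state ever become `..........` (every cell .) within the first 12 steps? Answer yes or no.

no

..###...##
..#.#...##
...#....##
........##
........##  (fixed point — unchanged through step 12)
step 12 is ........##, still not uniform .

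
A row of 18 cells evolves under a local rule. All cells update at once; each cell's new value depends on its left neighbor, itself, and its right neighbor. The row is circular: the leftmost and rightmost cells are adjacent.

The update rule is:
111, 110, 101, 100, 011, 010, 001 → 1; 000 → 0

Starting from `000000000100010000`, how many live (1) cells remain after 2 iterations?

000000001110111000
000000011111111100
count of 1: 9

9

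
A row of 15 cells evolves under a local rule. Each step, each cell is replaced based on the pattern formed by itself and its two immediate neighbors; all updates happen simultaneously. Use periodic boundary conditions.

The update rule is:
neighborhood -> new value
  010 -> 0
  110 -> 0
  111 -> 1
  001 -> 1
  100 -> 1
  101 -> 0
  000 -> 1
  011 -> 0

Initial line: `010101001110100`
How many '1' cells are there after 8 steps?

12

100000110100011
011111000011101
001110111101000
110100011000111
100011100111011
011101011010001
001000000001110
110111111110101
count of 1: 12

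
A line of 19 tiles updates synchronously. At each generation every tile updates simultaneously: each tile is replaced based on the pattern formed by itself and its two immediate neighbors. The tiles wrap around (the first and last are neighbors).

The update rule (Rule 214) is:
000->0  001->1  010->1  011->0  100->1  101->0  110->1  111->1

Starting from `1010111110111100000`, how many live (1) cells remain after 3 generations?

11

1010011110011110001
1011101111101111010
1001100111100111010
count of 1: 11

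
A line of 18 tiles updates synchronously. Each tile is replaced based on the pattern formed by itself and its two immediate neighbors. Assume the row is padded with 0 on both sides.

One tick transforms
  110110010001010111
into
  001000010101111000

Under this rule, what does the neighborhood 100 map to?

At position 5 the neighborhood is 100; the next row has 0 there.

0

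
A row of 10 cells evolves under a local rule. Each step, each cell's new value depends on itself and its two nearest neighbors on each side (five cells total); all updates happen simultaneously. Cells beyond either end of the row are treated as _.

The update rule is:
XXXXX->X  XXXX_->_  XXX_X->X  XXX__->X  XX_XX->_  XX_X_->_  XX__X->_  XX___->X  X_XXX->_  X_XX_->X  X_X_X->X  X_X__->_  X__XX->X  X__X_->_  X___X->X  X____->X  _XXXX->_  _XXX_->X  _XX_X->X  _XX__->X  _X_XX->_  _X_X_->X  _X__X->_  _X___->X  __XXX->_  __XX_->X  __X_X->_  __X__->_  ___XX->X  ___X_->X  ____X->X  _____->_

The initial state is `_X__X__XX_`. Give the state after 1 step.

X_____XXXX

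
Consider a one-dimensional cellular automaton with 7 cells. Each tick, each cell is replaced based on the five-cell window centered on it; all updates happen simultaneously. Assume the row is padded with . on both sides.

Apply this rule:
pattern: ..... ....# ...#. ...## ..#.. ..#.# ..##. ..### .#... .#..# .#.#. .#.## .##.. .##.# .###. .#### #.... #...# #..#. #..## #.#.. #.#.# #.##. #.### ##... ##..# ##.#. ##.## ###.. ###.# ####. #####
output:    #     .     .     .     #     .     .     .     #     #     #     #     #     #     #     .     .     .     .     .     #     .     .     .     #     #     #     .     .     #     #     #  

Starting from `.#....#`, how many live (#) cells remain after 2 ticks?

3

tick 1: .##...#
tick 2: ..##..#
count of #: 3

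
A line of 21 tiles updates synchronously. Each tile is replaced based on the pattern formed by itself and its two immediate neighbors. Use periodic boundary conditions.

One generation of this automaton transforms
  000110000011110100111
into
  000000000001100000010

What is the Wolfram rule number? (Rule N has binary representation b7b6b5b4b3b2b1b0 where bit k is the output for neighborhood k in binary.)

128

position 11: 111 → 1  (bit 7 = 1)
position 4: 110 → 0  (bit 6 = 0)
position 14: 101 → 0  (bit 5 = 0)
position 0: 100 → 0  (bit 4 = 0)
position 3: 011 → 0  (bit 3 = 0)
position 15: 010 → 0  (bit 2 = 0)
position 2: 001 → 0  (bit 1 = 0)
position 1: 000 → 0  (bit 0 = 0)
bits b7..b0 = 10000000 = 128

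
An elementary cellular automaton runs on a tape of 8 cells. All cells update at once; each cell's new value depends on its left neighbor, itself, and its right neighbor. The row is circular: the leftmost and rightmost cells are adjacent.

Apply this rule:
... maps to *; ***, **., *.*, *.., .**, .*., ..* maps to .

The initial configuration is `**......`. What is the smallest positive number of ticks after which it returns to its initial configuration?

2

...****.
**......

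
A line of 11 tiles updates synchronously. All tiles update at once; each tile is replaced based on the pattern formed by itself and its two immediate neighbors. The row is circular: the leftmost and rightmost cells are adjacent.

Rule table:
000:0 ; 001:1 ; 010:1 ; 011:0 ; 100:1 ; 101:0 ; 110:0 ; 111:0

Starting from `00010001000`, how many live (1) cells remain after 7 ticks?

6

00111011100
01000000010
11100000111
00010001000  (repeats tick 0; period 4)
tick 7: 11100000111
count of 1: 6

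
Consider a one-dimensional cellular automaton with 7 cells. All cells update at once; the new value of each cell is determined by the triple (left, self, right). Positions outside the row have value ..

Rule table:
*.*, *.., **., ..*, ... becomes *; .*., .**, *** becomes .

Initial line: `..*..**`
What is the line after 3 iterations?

*.**.**

iteration 1: **.**.*
iteration 2: .**.**.
iteration 3: *.**.**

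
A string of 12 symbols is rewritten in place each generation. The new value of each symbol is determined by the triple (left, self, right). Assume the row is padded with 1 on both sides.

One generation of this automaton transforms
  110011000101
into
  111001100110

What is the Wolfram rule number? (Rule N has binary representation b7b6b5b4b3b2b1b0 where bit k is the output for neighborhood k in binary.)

244

position 0: 111 → 1  (bit 7 = 1)
position 1: 110 → 1  (bit 6 = 1)
position 10: 101 → 1  (bit 5 = 1)
position 2: 100 → 1  (bit 4 = 1)
position 4: 011 → 0  (bit 3 = 0)
position 9: 010 → 1  (bit 2 = 1)
position 3: 001 → 0  (bit 1 = 0)
position 7: 000 → 0  (bit 0 = 0)
bits b7..b0 = 11110100 = 244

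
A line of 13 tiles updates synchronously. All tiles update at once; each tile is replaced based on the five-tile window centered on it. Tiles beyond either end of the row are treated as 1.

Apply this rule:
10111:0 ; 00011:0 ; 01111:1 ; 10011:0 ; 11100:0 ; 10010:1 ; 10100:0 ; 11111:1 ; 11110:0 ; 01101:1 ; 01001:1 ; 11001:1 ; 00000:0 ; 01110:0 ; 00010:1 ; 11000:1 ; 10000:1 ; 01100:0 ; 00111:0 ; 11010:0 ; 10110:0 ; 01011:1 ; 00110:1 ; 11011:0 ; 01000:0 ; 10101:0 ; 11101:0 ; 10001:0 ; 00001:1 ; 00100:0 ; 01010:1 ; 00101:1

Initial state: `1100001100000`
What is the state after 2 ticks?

1000000101001

tick 1: 0011101011010
tick 2: 1000000101001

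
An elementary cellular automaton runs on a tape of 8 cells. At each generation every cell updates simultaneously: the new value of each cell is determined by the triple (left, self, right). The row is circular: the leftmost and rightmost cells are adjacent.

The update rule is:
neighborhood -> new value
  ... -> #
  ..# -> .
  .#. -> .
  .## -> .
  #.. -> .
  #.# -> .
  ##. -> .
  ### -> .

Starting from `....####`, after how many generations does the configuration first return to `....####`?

generation 1: .##.....
generation 2: ....####

2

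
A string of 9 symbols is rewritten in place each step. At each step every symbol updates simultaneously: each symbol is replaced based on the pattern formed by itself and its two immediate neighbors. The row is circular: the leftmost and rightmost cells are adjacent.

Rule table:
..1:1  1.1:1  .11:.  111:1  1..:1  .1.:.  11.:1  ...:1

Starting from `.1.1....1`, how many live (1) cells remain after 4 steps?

step 1: 1.1.1111.
step 2: .1.1.1111
step 3: 1.1.1.111
step 4: 11.1.1.11
count of 1: 6

6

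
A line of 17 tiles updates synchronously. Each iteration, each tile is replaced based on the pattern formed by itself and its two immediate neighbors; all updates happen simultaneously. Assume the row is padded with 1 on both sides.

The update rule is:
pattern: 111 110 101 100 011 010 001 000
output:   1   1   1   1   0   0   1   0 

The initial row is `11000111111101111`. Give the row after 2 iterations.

11101011111110111
11110101111111011

11110101111111011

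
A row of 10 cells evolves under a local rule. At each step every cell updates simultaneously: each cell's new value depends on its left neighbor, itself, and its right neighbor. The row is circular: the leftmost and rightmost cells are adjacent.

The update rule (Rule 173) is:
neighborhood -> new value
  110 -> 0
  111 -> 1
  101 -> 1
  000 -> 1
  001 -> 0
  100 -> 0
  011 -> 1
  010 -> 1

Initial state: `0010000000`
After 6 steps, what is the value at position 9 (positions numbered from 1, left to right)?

1

step 1: 1010111111
step 2: 0111111111
step 3: 1111111110
step 4: 1111111101
step 5: 1111111011
step 6: 1111110111
position 9 holds 1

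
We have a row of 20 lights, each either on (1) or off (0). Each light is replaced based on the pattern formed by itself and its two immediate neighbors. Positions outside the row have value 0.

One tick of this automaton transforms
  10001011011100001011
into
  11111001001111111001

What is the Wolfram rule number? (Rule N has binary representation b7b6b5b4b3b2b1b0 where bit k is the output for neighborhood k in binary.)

position 10: 111 → 1  (bit 7 = 1)
position 7: 110 → 1  (bit 6 = 1)
position 5: 101 → 0  (bit 5 = 0)
position 1: 100 → 1  (bit 4 = 1)
position 6: 011 → 0  (bit 3 = 0)
position 0: 010 → 1  (bit 2 = 1)
position 3: 001 → 1  (bit 1 = 1)
position 2: 000 → 1  (bit 0 = 1)
bits b7..b0 = 11010111 = 215

215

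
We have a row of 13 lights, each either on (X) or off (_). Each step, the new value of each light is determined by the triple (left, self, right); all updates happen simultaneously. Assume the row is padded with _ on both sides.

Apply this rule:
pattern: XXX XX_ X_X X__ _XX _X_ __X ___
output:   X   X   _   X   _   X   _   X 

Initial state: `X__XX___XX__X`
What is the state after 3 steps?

step 1: XX__XXX__XX_X
step 2: _XX__XXX__X_X
step 3: __XX__XXX_X_X

__XX__XXX_X_X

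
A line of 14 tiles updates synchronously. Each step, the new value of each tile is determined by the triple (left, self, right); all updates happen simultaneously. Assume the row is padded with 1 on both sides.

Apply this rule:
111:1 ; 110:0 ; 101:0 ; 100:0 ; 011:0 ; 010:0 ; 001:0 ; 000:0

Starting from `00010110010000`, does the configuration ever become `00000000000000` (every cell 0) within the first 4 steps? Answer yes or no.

yes

step 1: 00000000000000
all cells are 0 at step 1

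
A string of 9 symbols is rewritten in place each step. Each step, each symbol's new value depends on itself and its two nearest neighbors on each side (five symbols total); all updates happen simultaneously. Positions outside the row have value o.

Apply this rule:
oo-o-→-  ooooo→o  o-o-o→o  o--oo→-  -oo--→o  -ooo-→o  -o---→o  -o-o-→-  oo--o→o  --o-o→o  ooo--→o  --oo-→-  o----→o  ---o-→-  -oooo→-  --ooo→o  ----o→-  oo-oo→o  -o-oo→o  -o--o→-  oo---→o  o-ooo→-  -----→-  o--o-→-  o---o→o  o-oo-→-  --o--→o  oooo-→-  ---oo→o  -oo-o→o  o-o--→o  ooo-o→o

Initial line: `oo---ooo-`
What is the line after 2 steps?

o--oooooo

-oooooooo
o--oooooo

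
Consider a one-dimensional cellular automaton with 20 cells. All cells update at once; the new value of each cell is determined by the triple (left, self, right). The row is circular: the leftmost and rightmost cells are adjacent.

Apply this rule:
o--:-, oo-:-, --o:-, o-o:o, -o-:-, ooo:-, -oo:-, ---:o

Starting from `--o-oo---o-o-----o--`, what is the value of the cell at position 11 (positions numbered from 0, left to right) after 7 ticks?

o--o---o--o--ooo---o
-----o-----------o--
oooo---ooooooooo---o
-----o-----------o--  (repeats tick 2; period 2)
tick 7: oooo---ooooooooo---o
position 11 holds o

o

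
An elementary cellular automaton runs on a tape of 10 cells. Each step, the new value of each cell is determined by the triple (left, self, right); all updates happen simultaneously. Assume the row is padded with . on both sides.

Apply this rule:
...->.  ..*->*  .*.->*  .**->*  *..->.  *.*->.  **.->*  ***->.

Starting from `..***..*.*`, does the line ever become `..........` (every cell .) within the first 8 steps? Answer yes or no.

no

.**.*.**.*
***.*.**.*
*.*.*.**.*
*.*.*.**.*  (fixed point — unchanged through step 8)
step 8 is *.*.*.**.*, still not uniform .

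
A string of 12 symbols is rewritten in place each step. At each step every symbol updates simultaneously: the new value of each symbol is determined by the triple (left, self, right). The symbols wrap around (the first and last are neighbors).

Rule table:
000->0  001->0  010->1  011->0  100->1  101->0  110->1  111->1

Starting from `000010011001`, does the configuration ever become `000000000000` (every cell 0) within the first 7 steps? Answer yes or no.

no

100011001101
110001100100
011000110110
001100010011
100110011001
110011001100
011001100110
step 7 is 011001100110, still not uniform 0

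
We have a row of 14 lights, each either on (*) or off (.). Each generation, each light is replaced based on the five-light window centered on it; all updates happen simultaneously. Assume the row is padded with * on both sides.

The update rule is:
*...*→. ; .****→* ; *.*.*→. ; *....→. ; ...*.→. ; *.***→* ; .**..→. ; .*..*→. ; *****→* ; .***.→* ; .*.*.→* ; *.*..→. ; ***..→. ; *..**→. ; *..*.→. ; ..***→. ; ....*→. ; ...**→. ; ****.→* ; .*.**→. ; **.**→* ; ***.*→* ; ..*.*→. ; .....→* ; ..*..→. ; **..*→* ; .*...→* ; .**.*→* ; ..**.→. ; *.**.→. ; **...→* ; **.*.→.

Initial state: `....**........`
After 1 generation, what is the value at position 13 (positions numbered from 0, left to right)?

generation 1: *.....*.****..
position 13 holds .

.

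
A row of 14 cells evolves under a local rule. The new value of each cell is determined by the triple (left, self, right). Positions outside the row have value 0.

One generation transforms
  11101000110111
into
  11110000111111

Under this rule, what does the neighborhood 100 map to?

At position 5 the neighborhood is 100; the next row has 0 there.

0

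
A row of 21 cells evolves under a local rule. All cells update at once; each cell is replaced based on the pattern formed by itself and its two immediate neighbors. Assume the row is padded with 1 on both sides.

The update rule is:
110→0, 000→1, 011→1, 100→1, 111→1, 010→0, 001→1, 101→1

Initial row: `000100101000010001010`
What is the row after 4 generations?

111011010111101110101
110110101111011101011
101101011110111010111
011010111101110101111

011010111101110101111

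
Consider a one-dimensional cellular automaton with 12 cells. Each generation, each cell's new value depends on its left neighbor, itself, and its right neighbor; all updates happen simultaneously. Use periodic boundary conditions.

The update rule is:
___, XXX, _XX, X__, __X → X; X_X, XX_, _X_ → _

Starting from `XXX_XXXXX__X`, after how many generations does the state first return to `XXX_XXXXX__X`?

XX__XXXX_XXX
X_XXXXX__XXX
__XXXX_XXXXX
XXXXX__XXXX_
XXXX_XXXXX__
XXX__XXXX_XX
XX_XXXXX__XX
X__XXXX_XXXX
_XXXXX__XXXX
_XXXX_XXXXX_
XXXX__XXXX_X
XXX_XXXXX__X

12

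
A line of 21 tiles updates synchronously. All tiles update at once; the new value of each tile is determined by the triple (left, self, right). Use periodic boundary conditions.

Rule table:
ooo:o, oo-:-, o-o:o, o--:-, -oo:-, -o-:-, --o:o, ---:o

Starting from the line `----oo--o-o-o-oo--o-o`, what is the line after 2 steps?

o-o--oo-o-o-o--oo-o--

step 1: -ooo---o-o-o-o---o-o-
step 2: o-o--oo-o-o-o--oo-o--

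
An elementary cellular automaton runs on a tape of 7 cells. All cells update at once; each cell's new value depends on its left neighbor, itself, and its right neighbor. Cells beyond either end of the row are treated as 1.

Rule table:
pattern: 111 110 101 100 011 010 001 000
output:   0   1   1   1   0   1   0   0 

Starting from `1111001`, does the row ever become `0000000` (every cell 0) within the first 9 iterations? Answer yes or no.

no

0001100
1000110
1100011
0110000
1011000
1101100
0110110
1011011
1101100
iteration 9 is 1101100, still not uniform 0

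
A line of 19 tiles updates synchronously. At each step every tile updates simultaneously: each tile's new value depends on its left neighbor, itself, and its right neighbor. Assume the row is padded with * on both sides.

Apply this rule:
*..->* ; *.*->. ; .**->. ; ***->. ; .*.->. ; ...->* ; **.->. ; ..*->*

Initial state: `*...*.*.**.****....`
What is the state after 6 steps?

.***...........****
....***********....
****...........****
....***********....  (repeats step 2; period 2)
step 6: ....***********....

....***********....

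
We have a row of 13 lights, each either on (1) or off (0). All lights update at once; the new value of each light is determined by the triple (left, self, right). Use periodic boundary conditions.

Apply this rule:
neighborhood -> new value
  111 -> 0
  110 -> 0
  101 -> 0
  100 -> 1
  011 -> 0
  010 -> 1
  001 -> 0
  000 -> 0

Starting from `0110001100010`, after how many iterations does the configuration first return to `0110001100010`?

26

iteration 1: 0001000010011
iteration 2: 1001100011000
iteration 3: 1100010000100
iteration 4: 0010011000110
iteration 5: 0011000100001
iteration 6: 1000100110001
iteration 7: 0100110001000
iteration 8: 0110001001100
iteration 9: 0001001100010
iteration 10: 0001100010011
iteration 11: 1000010011000
iteration 12: 1100011000100
iteration 13: 0010000100110
iteration 14: 0011000110001
iteration 15: 1000100001001
iteration 16: 0100110001100
iteration 17: 0110001000010
iteration 18: 0001001100011
iteration 19: 1001100010000
iteration 20: 1100010011000
iteration 21: 0010011000100
iteration 22: 0011000100110
iteration 23: 0000100110001
iteration 24: 1000110001001
iteration 25: 0100001001100
iteration 26: 0110001100010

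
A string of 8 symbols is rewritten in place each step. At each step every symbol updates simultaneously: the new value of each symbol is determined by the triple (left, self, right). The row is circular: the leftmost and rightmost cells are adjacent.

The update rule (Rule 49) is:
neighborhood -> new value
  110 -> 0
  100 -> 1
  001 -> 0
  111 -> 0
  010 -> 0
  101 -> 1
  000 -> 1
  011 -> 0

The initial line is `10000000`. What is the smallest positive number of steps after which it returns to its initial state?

01111110
00000001
11111100
00000010
11111001
00000100
11110011
00001000
11100111
00010000
11001111
00100000
10011111
01000000
00111111
10000000

16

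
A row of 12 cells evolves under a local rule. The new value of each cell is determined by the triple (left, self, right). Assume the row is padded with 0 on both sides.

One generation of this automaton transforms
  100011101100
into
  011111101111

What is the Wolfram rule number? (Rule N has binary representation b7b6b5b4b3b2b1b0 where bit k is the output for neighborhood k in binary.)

position 5: 111 → 1  (bit 7 = 1)
position 6: 110 → 1  (bit 6 = 1)
position 7: 101 → 0  (bit 5 = 0)
position 1: 100 → 1  (bit 4 = 1)
position 4: 011 → 1  (bit 3 = 1)
position 0: 010 → 0  (bit 2 = 0)
position 3: 001 → 1  (bit 1 = 1)
position 2: 000 → 1  (bit 0 = 1)
bits b7..b0 = 11011011 = 219

219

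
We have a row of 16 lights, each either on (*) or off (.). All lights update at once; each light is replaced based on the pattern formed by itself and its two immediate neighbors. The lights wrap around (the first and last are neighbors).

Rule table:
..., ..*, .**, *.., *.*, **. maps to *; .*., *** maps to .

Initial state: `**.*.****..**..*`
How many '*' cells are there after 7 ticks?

8

.**.**..********
*********......*
........********
*********......*  (repeats tick 2; period 2)
tick 7: ........********
count of *: 8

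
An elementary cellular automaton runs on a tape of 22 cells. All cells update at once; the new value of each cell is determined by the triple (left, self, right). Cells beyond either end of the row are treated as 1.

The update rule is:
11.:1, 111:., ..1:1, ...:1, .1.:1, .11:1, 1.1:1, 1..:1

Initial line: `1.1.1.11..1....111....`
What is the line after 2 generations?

...............111....

1111111111111111.11111
...............111....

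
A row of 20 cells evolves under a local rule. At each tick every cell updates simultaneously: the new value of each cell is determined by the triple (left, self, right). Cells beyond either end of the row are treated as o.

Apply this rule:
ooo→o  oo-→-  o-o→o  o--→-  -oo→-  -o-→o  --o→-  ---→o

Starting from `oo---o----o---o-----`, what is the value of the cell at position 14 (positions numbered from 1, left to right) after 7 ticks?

o--o-o-oo-o-o-o-ooo-
---oooo--ooooooo-o-o
-o--oo----ooooo-ooo-
oo-----oo--ooo-o-o-o
o--ooo------o-ooooo-
----o--oooo-oo-ooo-o
-oo-o---oo-o--o-o-o-
position 14 holds -

-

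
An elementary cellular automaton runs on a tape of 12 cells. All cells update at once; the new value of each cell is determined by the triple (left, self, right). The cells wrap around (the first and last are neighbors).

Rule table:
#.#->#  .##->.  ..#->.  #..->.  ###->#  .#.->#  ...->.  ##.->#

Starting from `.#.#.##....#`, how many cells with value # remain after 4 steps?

5

step 1: #####.#....#
step 2: #######.....
step 3: .######.....
step 4: ..#####.....
count of #: 5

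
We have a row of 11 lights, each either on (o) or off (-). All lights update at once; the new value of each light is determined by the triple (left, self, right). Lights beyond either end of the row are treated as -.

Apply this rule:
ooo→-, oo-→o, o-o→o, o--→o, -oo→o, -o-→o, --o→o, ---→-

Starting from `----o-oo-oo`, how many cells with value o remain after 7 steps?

5

---oooooooo
--oo------o
-oooo----oo
oo--oo--ooo
ooooooooo-o
o-------ooo
oo-----oo-o
count of o: 5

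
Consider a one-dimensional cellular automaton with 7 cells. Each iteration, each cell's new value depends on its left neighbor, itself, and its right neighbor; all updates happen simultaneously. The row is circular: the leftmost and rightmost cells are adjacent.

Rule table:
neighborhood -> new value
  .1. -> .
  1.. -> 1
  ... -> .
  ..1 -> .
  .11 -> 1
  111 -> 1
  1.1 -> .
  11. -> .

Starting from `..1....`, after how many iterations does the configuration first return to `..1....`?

...1...
....1..
.....1.
......1
1......
.1.....
..1....

7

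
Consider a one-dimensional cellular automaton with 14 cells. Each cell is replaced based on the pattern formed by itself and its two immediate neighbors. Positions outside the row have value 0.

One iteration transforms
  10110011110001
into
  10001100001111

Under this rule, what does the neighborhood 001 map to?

1

At position 5 the neighborhood is 001; the next row has 1 there.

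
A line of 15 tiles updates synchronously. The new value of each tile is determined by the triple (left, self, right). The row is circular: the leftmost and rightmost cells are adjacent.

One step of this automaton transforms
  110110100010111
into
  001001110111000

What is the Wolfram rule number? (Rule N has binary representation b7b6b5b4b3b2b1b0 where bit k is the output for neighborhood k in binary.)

position 0: 111 → 0  (bit 7 = 0)
position 1: 110 → 0  (bit 6 = 0)
position 2: 101 → 1  (bit 5 = 1)
position 7: 100 → 1  (bit 4 = 1)
position 3: 011 → 0  (bit 3 = 0)
position 6: 010 → 1  (bit 2 = 1)
position 9: 001 → 1  (bit 1 = 1)
position 8: 000 → 0  (bit 0 = 0)
bits b7..b0 = 00110110 = 54

54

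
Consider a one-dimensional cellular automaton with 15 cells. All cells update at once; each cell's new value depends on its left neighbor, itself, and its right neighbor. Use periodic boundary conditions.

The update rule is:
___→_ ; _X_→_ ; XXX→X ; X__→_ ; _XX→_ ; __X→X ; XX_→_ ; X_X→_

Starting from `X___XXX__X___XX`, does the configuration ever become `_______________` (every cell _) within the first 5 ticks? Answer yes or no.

no

tick 1: ___X_X__X___X_X
tick 2: __X____X___X___
tick 3: _X____X___X____
tick 4: X____X___X_____
tick 5: ____X___X_____X
tick 5 is ____X___X_____X, still not uniform _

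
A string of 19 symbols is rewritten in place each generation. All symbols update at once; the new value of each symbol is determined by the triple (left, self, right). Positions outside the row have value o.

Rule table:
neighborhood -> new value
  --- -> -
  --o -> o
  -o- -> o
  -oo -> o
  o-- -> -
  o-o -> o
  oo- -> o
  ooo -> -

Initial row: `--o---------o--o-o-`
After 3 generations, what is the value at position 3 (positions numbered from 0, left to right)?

-oo--------oo-ooooo
ooo-------ooooo----
--o------oo---o---o
position 3 holds -

-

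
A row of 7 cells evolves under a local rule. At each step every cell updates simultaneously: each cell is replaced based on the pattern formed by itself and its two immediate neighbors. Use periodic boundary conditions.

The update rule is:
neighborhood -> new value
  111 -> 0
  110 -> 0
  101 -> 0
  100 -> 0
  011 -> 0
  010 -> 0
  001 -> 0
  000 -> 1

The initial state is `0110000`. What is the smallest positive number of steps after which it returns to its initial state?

2

step 1: 0000111
step 2: 0110000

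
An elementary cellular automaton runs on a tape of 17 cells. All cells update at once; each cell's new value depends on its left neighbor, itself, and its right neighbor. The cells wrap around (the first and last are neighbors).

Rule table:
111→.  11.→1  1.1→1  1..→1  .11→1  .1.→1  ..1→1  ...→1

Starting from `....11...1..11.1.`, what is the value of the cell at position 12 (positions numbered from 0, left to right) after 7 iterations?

11111111111111111
.................
11111111111111111  (repeats iteration 1; period 2)
iteration 7: 11111111111111111
position 12 holds 1

1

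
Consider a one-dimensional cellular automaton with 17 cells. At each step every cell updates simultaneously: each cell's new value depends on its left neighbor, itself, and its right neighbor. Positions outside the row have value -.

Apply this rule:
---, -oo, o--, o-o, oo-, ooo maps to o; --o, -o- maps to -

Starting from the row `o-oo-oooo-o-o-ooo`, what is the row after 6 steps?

-ooooooooo-o-oooo
-oooooooooo-ooooo
-oooooooooooooooo
-oooooooooooooooo  (fixed point — unchanged through step 6)

-oooooooooooooooo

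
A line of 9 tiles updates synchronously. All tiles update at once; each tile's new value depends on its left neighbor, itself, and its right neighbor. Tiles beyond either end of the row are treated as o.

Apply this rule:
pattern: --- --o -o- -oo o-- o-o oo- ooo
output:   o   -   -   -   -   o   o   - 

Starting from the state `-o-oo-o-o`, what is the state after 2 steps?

o-o-oo-o-
oo-o-oo-o

oo-o-oo-o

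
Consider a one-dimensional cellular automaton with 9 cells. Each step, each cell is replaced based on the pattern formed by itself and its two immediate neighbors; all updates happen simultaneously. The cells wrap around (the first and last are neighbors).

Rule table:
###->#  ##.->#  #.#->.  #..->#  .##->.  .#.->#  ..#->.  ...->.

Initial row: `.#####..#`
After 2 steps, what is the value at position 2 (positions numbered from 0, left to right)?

.

step 1: ..#####.#
step 2: #..####.#
position 2 holds .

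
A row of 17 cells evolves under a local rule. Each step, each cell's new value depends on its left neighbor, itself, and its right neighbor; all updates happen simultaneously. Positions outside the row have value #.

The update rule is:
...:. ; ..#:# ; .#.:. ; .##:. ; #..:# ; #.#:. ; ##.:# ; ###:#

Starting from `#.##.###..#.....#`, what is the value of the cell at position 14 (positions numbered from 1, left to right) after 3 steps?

.

#..#..####.#...#.
###.##.###..#.#..
###..#..####...##
position 14 holds .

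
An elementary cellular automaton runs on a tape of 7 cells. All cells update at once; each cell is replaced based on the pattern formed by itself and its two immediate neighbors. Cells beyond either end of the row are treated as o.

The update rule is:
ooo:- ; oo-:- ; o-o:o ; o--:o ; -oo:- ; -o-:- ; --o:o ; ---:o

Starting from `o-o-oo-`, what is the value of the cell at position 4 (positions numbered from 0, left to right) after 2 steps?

-o-o--o
o-o-oo-
position 4 holds o

o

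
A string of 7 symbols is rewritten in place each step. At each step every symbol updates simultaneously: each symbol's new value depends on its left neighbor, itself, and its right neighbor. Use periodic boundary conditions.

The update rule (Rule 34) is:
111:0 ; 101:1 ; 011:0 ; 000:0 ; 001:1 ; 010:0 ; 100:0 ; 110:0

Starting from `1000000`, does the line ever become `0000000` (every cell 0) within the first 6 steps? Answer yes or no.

no

0000001
0000010
0000100
0001000
0010000
0100000
step 6 is 0100000, still not uniform 0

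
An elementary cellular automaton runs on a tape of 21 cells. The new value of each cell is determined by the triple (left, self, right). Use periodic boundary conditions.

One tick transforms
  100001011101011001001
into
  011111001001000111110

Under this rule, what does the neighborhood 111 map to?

1

At position 8 the neighborhood is 111; the next row has 1 there.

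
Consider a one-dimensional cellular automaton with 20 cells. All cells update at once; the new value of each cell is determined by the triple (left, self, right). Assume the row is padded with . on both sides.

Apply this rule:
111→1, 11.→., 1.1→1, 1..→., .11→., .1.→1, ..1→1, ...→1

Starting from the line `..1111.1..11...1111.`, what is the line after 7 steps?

1..1..1..1..1..1...1

step 1: 11.11.11.1...11.11..
step 2: ..1..1..11.11..1...1
step 3: 111.11.1..1...11.111
step 4: .1.1..11.11.11..1.1.
step 5: 1111.1..1..1...1111.
step 6: .11.11.11.11.11.11..
step 7: 1..1..1..1..1..1...1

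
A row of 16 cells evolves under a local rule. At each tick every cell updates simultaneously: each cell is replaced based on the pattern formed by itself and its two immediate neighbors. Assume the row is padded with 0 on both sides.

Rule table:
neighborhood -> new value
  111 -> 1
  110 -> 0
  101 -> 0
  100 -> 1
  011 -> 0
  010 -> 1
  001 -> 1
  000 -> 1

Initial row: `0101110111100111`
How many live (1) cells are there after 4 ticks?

1100100011011010
0011111100000011
1101111011111100
0000110001111011
count of 1: 8

8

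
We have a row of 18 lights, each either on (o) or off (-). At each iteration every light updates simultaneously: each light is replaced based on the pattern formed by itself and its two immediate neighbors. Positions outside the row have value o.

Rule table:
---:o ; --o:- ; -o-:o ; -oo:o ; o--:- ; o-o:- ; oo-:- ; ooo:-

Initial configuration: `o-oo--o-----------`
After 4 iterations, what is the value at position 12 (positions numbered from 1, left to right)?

-

--o---o-ooooooooo-
--o-o-o-o---------
--o-o-o-o-ooooooo-
--o-o-o-o-o-------
position 12 holds -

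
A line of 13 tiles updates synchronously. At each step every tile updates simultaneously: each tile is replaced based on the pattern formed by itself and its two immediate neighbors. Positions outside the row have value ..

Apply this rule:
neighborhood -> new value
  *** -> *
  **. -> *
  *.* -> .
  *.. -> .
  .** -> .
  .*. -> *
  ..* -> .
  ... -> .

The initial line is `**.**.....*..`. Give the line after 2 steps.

.*..*.....*..
.*..*.....*..

.*..*.....*..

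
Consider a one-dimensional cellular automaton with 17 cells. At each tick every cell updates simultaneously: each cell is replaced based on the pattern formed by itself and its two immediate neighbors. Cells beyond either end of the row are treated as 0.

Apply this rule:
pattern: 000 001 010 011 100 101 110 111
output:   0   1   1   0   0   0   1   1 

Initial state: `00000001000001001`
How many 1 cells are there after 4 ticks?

tick 1: 00000011000011011
tick 2: 00000101000101001
tick 3: 00001101001101011
tick 4: 00010101010101001
count of 1: 7

7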